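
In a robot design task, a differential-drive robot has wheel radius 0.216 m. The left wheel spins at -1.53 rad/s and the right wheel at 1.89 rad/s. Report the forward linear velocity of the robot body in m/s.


v = r*(wR + wL)/2 = 0.216*(1.89 + -1.53)/2 = 0.0389

0.0389 m/s


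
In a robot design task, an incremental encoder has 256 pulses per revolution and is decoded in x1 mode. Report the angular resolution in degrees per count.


resolution = 360 / (PPR * 1) = 360 / 256 = 1.4062

1.4062 degrees


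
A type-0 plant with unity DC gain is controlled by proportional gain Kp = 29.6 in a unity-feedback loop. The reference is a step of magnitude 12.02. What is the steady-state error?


e_ss = R/(1 + Kp) = 12.02/(1 + 29.6) = 12.02/30.6000 = 0.3928

0.3928


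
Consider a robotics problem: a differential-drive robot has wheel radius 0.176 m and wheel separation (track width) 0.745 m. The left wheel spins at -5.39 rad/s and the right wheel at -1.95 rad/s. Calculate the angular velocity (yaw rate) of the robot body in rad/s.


omega = r*(wR - wL)/L = 0.176*(-1.95 - (-5.39))/0.745 = 0.8127

0.8127 rad/s


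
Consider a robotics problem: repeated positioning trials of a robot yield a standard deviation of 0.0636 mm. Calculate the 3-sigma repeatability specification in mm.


repeatability = 3*sigma = 3*0.0636 = 0.1908

0.1908 mm


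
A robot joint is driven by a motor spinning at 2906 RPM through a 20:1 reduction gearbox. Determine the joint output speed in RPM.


omega_joint = omega_motor / N = 2906 / 20 = 145.3000

145.3000 RPM


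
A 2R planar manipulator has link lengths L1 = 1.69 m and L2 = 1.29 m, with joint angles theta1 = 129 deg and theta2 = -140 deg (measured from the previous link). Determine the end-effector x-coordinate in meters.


x = L1*cos(th1) + L2*cos(th1+th2) = 1.69*cos(129 deg) + 1.29*cos(-11 deg) = 0.2027

0.2027 m


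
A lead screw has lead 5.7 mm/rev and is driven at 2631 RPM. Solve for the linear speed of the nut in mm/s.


v = lead * (RPM/60) = 5.7*2631/60 = 249.9450

249.9450 mm/s


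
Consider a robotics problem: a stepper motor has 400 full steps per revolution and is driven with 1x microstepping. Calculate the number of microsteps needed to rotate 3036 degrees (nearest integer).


step_size = 360/(400*1) = 360/400 = 0.900000 deg
n = 3036/(360/400) = 3036*400/360 = 3373.3333 -> 3373

3373 steps


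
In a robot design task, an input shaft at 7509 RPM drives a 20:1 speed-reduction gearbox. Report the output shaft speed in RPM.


omega_out = omega_in / N = 7509 / 20 = 375.4500

375.4500 RPM


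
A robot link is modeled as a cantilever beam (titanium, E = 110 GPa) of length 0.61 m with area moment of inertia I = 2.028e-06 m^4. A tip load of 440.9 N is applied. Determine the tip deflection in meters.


delta = F*L^3/(3*E*I) = 440.9*0.61^3/(3*1.100e+11*2.028e-06)
      = 100.0759229/669240 = 1.4954e-04

1.4954e-04 m


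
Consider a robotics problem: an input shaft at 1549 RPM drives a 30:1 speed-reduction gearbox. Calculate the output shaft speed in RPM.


omega_out = omega_in / N = 1549 / 30 = 51.6333

51.6333 RPM


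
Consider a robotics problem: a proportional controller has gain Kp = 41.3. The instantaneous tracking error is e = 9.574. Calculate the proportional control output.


u_P = Kp * e = 41.3 * 9.574 = 395.4062

395.4062


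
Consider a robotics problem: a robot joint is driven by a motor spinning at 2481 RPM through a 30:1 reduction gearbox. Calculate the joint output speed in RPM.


omega_joint = omega_motor / N = 2481 / 30 = 82.7000

82.7000 RPM


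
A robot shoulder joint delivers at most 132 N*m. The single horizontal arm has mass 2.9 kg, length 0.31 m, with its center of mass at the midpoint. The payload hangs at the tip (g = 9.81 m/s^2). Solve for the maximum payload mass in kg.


tau_arm = m_arm*g*(L/2) = 2.9*9.81*0.31/2 = 4.4096 N*m
tau_payload = tau_max - tau_arm = 132 - 4.4096 = 127.5904
m_payload = tau_payload / (g*L) = 127.5904 / (9.81*0.31) = 41.9553

41.9553 kg


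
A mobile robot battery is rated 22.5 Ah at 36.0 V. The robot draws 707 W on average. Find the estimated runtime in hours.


E = 22.5*36.0 = 810.0000 Wh
t = E/P = 810.0000/707 = 1.1457

1.1457 hours


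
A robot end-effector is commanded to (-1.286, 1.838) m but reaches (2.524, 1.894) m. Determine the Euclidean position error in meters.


dx = 2.524 - (-1.286) = 3.8100, dy = 1.894 - (1.838) = 0.0560
err = sqrt(14.516100 + 0.003136) = 3.8104

3.8104 m


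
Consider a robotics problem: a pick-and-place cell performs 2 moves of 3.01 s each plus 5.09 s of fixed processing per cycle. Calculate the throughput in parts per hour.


T_cycle = 2*3.01 + 5.09 = 11.1100 s
rate = 3600/T = 324.0324

324.0324 parts/hour


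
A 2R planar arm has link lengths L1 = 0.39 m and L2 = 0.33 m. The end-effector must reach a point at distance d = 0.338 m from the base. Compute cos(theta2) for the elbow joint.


cos(th2) = (d^2 - L1^2 - L2^2)/(2*L1*L2) = (0.338^2 - 0.39^2 - 0.33^2)/(2*0.39*0.33) = -0.5701

-0.5701


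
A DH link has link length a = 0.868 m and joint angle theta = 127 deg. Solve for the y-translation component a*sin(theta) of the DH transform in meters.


a*sin(theta) = 0.868*sin(127 deg) = 0.6932

0.6932 m


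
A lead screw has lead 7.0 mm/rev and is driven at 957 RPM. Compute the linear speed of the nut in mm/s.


v = lead * (RPM/60) = 7.0*957/60 = 111.6500

111.6500 mm/s


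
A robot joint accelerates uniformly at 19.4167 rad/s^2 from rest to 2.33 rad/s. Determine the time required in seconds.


t = delta_omega / alpha = 2.33 / 19.4167 = 0.1200

0.1200 s


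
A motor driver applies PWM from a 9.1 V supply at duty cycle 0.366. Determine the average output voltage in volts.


V_avg = V_supply * D = 9.1*0.366 = 3.3306

3.3306 V


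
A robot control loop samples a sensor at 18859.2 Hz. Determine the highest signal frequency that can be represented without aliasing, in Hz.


f_max = f_s/2 = 18859.2/2 = 9429.6000

9429.6000 Hz


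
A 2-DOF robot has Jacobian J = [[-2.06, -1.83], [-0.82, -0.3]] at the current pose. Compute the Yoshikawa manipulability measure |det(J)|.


det(J) = -2.06*-0.3 - (-1.83)*(-0.82) = -0.8826
|det(J)| = 0.8826

0.8826


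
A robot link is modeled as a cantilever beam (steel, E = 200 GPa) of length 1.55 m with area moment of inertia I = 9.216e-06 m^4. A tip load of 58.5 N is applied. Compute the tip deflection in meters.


delta = F*L^3/(3*E*I) = 58.5*1.55^3/(3*2.000e+11*9.216e-06)
      = 217.8466875/5529600 = 3.9396e-05

3.9396e-05 m


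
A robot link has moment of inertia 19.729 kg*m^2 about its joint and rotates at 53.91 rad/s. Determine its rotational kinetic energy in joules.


KE = (1/2)*I*omega^2 = 0.5*19.729*53.91^2 = 28669.0790

28669.0790 J


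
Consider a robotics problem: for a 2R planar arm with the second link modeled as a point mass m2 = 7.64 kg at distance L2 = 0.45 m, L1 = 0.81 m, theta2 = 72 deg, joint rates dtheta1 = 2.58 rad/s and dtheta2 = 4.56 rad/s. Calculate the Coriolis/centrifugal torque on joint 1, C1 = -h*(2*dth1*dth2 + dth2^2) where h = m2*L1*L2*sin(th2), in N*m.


h = m2*L1*L2*sin(th2) = 7.64*0.81*0.45*sin(72 deg) = 2.648483
C1 = -h*(2*2.58*4.56 + 4.56^2) = -2.648483*44.3232 = -117.3892

-117.3892 N*m


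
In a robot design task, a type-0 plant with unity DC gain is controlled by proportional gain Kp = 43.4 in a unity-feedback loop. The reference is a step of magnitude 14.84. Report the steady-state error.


e_ss = R/(1 + Kp) = 14.84/(1 + 43.4) = 14.84/44.4000 = 0.3342

0.3342


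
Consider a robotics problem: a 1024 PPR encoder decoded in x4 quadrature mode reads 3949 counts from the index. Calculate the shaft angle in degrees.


angle = counts * 360 / (PPR*4) = 3949 * 360 / 4096 = 347.0801

347.0801 degrees


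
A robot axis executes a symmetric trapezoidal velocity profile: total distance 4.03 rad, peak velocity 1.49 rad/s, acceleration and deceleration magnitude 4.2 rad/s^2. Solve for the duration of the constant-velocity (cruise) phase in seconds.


t_acc = v/a = 0.354762 s, d_acc = v^2/(2a) = 0.264298 rad each
d_cruise = 4.03 - 2*0.264298 = 3.501404 rad
t_cruise = d_cruise/v = 3.501404/1.49 = 2.3499

2.3499 s


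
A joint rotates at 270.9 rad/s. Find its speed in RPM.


RPM = 270.9 * 60/(2*pi) = 2586.9044

2586.9044 RPM


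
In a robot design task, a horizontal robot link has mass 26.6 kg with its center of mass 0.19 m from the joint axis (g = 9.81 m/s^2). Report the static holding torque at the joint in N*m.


tau = m*g*L = 26.6 * 9.81 * 0.19 = 49.5797

49.5797 N*m


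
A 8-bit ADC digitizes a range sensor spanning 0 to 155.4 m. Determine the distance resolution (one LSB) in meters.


res = range / 2^n = 155.4/2^8 = 155.4/256 = 0.6070

0.6070 m


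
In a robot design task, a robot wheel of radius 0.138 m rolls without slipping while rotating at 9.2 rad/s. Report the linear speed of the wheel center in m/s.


v = omega * r = 9.2 * 0.138 = 1.2696

1.2696 m/s


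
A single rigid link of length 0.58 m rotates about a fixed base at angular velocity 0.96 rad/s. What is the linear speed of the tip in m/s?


v = L*omega = 0.58 * 0.96 = 0.5568

0.5568 m/s


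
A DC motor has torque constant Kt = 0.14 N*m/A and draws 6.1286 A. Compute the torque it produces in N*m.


tau = Kt * I = 0.14*6.1286 = 0.8580

0.8580 N*m


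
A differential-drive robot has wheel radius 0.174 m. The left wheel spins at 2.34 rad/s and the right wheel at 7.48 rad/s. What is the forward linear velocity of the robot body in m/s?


v = r*(wR + wL)/2 = 0.174*(7.48 + 2.34)/2 = 0.8543

0.8543 m/s


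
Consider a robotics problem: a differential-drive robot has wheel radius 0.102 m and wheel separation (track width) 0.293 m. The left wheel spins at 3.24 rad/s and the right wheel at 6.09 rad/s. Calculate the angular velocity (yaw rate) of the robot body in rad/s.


omega = r*(wR - wL)/L = 0.102*(6.09 - (3.24))/0.293 = 0.9922

0.9922 rad/s


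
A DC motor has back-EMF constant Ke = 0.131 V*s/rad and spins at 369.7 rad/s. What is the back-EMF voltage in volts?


V_emf = Ke * omega = 0.131*369.7 = 48.4307

48.4307 V


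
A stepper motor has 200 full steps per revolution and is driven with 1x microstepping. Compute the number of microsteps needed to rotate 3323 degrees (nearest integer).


step_size = 360/(200*1) = 360/200 = 1.800000 deg
n = 3323/(360/200) = 3323*200/360 = 1846.1111 -> 1846

1846 steps


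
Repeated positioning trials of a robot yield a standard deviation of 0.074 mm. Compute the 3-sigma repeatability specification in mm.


repeatability = 3*sigma = 3*0.074 = 0.2220

0.2220 mm


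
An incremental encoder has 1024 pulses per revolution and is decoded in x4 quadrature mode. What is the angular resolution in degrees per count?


resolution = 360 / (PPR * 4) = 360 / 4096 = 0.0879

0.0879 degrees


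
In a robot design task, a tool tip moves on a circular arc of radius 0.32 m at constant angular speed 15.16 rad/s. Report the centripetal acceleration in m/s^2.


a_c = omega^2 * r = 15.16^2 * 0.32 = 73.5442

73.5442 m/s^2


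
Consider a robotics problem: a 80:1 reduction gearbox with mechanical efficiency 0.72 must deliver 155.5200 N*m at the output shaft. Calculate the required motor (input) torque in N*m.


tau_in = tau_out / (N * eta) = 155.5200 / (80 * 0.72) = 2.7000

2.7000 N*m


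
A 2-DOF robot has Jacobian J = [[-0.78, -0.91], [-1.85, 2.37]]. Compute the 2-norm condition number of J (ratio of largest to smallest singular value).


JJ^T eigenvalues: trace(JJ^T) = 10.4759, det(JJ^T) = det(J)^2 = 12.47573041
s_max^2 = (10.4759 + sqrt(59.84155917))/2 = 9.10581631
s_min^2 = (10.4759 - sqrt(59.84155917))/2 = 1.37008369
kappa = s_max/s_min = sqrt(9.10581631/1.37008369) = 2.5780

2.5780


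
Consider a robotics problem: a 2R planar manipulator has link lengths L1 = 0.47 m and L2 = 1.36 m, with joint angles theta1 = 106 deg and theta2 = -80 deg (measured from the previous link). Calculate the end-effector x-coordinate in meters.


x = L1*cos(th1) + L2*cos(th1+th2) = 0.47*cos(106 deg) + 1.36*cos(26 deg) = 1.0928

1.0928 m


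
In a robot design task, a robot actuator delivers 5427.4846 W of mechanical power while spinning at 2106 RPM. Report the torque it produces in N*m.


omega = 2106 * 2*pi/60 = 220.539804 rad/s
tau = P / omega = 5427.4846 / 220.539804 = 24.6100

24.6100 N*m


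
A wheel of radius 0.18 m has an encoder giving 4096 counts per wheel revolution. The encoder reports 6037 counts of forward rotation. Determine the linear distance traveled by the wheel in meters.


revs = 6037/4096 = 1.473877
d = revs * 2*pi*r = 1.473877 * 2*pi*0.18 = 1.6669

1.6669 m


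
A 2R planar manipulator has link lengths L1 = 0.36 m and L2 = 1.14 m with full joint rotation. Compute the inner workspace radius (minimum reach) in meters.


r_min = |L1 - L2| = |0.36 - 1.14| = 0.7800

0.7800 m


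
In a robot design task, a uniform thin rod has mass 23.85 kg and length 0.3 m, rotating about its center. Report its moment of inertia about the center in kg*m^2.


I = (1/12)*m*L^2 = (1/12)*23.85*0.3^2 = 0.1789

0.1789 kg*m^2


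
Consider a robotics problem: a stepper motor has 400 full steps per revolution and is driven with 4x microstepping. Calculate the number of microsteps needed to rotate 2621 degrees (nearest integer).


step_size = 360/(400*4) = 360/1600 = 0.225000 deg
n = 2621/(360/1600) = 2621*1600/360 = 11648.8889 -> 11649

11649 steps


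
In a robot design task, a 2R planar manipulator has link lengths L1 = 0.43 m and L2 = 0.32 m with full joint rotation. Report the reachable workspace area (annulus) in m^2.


r_max = L1 + L2 = 0.7500, r_min = |L1 - L2| = 0.1100
A = pi*(r_max^2 - r_min^2) = pi*(0.5625 - 0.0121) = 1.7291

1.7291 m^2


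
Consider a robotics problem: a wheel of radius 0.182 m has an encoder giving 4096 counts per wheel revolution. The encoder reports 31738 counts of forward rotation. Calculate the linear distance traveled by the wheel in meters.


revs = 31738/4096 = 7.748535
d = revs * 2*pi*r = 7.748535 * 2*pi*0.182 = 8.8608

8.8608 m


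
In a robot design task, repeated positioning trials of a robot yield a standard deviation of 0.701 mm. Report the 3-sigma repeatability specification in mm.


repeatability = 3*sigma = 3*0.701 = 2.1030

2.1030 mm


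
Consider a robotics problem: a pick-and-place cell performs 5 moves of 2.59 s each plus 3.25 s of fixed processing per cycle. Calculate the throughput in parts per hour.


T_cycle = 5*2.59 + 3.25 = 16.2000 s
rate = 3600/T = 222.2222

222.2222 parts/hour


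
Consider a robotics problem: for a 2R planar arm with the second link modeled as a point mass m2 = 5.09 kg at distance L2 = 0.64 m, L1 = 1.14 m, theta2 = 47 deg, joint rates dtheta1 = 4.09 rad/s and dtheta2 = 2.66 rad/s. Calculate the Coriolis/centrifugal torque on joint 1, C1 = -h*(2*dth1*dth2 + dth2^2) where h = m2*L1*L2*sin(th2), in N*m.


h = m2*L1*L2*sin(th2) = 5.09*1.14*0.64*sin(47 deg) = 2.716002
C1 = -h*(2*4.09*2.66 + 2.66^2) = -2.716002*28.8344 = -78.3143

-78.3143 N*m


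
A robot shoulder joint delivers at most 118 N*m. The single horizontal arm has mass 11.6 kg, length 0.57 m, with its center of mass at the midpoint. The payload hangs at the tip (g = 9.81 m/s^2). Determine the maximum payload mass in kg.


tau_arm = m_arm*g*(L/2) = 11.6*9.81*0.57/2 = 32.4319 N*m
tau_payload = tau_max - tau_arm = 118 - 32.4319 = 85.5681
m_payload = tau_payload / (g*L) = 85.5681 / (9.81*0.57) = 15.3027

15.3027 kg


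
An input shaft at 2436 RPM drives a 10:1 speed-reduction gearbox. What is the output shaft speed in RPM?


omega_out = omega_in / N = 2436 / 10 = 243.6000

243.6000 RPM


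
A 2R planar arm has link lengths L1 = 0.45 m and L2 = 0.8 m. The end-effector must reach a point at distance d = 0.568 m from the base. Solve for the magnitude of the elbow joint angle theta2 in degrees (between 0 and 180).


cos(th2) = (d^2 - L1^2 - L2^2)/(2*L1*L2) = (0.568^2 - 0.45^2 - 0.8^2)/(2*0.45*0.8) = -0.72205000
th2 = acos(-0.72205000) = 136.2240 deg

136.2240 degrees


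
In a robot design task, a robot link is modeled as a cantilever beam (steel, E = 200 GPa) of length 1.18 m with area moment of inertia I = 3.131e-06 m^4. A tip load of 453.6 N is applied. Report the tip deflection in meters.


delta = F*L^3/(3*E*I) = 453.6*1.18^3/(3*2.000e+11*3.131e-06)
      = 745.2793152/1878600 = 3.9672e-04

3.9672e-04 m


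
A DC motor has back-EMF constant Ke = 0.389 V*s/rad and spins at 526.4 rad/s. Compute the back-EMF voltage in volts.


V_emf = Ke * omega = 0.389*526.4 = 204.7696

204.7696 V


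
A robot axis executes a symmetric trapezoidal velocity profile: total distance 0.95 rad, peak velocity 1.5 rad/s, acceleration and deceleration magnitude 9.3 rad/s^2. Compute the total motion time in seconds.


t_acc = v/a = 1.5/9.3 = 0.161290 s
d_acc = v^2/(2a) = 0.120968 rad (each ramp)
d_cruise = 0.95 - 2*0.120968 = 0.708064 rad
t_cruise = 0.708064/1.5 = 0.472043 s
t_total = 2*0.161290 + 0.472043 = 0.7946

0.7946 s


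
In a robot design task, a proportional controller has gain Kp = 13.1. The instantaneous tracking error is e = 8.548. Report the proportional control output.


u_P = Kp * e = 13.1 * 8.548 = 111.9788

111.9788


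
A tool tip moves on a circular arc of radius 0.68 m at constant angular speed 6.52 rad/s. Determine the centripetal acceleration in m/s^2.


a_c = omega^2 * r = 6.52^2 * 0.68 = 28.9071

28.9071 m/s^2


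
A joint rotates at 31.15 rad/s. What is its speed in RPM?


RPM = 31.15 * 60/(2*pi) = 297.4606

297.4606 RPM


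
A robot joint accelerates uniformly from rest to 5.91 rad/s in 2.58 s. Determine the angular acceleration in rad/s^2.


alpha = delta_omega / t = 5.91 / 2.58 = 2.2907

2.2907 rad/s^2


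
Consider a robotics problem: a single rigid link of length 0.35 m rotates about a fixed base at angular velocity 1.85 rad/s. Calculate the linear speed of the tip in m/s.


v = L*omega = 0.35 * 1.85 = 0.6475

0.6475 m/s


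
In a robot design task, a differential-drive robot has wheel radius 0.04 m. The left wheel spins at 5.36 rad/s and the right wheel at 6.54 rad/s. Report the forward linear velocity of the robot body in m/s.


v = r*(wR + wL)/2 = 0.04*(6.54 + 5.36)/2 = 0.2380

0.2380 m/s


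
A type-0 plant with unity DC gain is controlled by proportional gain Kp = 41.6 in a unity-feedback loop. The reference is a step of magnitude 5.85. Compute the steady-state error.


e_ss = R/(1 + Kp) = 5.85/(1 + 41.6) = 5.85/42.6000 = 0.1373

0.1373


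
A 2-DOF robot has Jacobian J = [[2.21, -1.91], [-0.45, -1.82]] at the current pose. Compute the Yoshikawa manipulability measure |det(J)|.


det(J) = 2.21*-1.82 - (-1.91)*(-0.45) = -4.8817
|det(J)| = 4.8817

4.8817


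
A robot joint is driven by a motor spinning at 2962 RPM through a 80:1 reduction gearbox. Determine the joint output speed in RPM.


omega_joint = omega_motor / N = 2962 / 80 = 37.0250

37.0250 RPM


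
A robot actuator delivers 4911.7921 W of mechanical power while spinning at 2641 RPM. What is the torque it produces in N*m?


omega = 2641 * 2*pi/60 = 276.564873 rad/s
tau = P / omega = 4911.7921 / 276.564873 = 17.7600

17.7600 N*m


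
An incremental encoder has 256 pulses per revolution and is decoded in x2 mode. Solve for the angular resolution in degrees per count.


resolution = 360 / (PPR * 2) = 360 / 512 = 0.7031

0.7031 degrees


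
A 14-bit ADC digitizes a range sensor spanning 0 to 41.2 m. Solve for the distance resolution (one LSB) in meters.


res = range / 2^n = 41.2/2^14 = 41.2/16384 = 0.0025

0.0025 m


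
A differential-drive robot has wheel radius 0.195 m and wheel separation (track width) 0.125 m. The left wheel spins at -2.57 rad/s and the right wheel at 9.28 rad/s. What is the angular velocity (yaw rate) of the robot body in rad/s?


omega = r*(wR - wL)/L = 0.195*(9.28 - (-2.57))/0.125 = 18.4860

18.4860 rad/s


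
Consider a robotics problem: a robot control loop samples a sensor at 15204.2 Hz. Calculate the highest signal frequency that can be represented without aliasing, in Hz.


f_max = f_s/2 = 15204.2/2 = 7602.1000

7602.1000 Hz


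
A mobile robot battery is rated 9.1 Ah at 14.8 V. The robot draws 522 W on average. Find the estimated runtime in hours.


E = 9.1*14.8 = 134.6800 Wh
t = E/P = 134.6800/522 = 0.2580

0.2580 hours


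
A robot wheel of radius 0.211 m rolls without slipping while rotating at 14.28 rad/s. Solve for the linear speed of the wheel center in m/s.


v = omega * r = 14.28 * 0.211 = 3.0131

3.0131 m/s


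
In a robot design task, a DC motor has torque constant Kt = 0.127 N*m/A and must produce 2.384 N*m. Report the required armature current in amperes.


I = tau / Kt = 2.384/0.127 = 18.7717

18.7717 A


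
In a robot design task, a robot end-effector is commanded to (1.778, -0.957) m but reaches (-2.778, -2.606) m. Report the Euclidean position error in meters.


dx = -2.778 - (1.778) = -4.5560, dy = -2.606 - (-0.957) = -1.6490
err = sqrt(20.757136 + 2.719201) = 4.8452

4.8452 m


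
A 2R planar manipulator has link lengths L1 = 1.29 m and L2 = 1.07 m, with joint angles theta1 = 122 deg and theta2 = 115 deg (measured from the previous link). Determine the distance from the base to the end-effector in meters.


x = L1*cos(th1) + L2*cos(th1+th2) = -1.266360
y = L1*sin(th1) + L2*sin(th1+th2) = 0.196605
d = sqrt(x^2 + y^2) = sqrt(1.603668 + 0.038654) = 1.2815

1.2815 m


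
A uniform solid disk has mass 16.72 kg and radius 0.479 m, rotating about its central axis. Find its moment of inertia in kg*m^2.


I = (1/2)*m*R^2 = 0.5*16.72*0.479^2 = 1.9181

1.9181 kg*m^2


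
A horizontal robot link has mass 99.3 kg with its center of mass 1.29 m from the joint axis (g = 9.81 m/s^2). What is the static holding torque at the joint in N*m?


tau = m*g*L = 99.3 * 9.81 * 1.29 = 1256.6316

1256.6316 N*m


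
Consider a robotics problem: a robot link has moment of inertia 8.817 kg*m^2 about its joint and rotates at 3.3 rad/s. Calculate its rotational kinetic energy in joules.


KE = (1/2)*I*omega^2 = 0.5*8.817*3.3^2 = 48.0086

48.0086 J


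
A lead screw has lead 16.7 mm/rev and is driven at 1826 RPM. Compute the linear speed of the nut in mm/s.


v = lead * (RPM/60) = 16.7*1826/60 = 508.2367

508.2367 mm/s


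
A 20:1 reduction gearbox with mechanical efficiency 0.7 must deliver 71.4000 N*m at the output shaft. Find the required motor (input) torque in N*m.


tau_in = tau_out / (N * eta) = 71.4000 / (20 * 0.7) = 5.1000

5.1000 N*m


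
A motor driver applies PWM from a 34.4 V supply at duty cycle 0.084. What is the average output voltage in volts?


V_avg = V_supply * D = 34.4*0.084 = 2.8896

2.8896 V


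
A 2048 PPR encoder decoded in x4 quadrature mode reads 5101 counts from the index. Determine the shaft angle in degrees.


angle = counts * 360 / (PPR*4) = 5101 * 360 / 8192 = 224.1650

224.1650 degrees


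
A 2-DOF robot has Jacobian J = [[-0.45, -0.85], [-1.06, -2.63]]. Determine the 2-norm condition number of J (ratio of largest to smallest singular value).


JJ^T eigenvalues: trace(JJ^T) = 8.9655, det(JJ^T) = det(J)^2 = 0.07980625
s_max^2 = (8.9655 + sqrt(80.06096525))/2 = 8.95658966
s_min^2 = (8.9655 - sqrt(80.06096525))/2 = 0.00891034
kappa = s_max/s_min = sqrt(8.95658966/0.00891034) = 31.7047

31.7047


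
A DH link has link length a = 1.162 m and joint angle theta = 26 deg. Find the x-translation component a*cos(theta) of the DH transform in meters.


a*cos(theta) = 1.162*cos(26 deg) = 1.0444

1.0444 m


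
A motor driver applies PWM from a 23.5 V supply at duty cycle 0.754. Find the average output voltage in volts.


V_avg = V_supply * D = 23.5*0.754 = 17.7190

17.7190 V


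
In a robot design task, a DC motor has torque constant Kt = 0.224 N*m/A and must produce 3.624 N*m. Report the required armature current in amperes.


I = tau / Kt = 3.624/0.224 = 16.1786

16.1786 A


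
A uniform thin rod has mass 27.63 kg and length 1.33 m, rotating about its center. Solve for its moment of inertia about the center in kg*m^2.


I = (1/12)*m*L^2 = (1/12)*27.63*1.33^2 = 4.0729

4.0729 kg*m^2


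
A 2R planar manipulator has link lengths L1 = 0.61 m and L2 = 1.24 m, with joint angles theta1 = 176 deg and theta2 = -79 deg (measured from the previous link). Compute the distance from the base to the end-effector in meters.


x = L1*cos(th1) + L2*cos(th1+th2) = -0.759632
y = L1*sin(th1) + L2*sin(th1+th2) = 1.273309
d = sqrt(x^2 + y^2) = sqrt(0.577041 + 1.621316) = 1.4827

1.4827 m


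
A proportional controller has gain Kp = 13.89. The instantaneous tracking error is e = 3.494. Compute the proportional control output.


u_P = Kp * e = 13.89 * 3.494 = 48.5317

48.5317


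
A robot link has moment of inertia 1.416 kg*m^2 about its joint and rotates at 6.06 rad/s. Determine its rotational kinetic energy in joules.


KE = (1/2)*I*omega^2 = 0.5*1.416*6.06^2 = 26.0003

26.0003 J


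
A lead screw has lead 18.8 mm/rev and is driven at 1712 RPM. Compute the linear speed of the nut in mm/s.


v = lead * (RPM/60) = 18.8*1712/60 = 536.4267

536.4267 mm/s


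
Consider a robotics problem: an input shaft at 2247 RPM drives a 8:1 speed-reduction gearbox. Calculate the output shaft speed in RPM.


omega_out = omega_in / N = 2247 / 8 = 280.8750

280.8750 RPM


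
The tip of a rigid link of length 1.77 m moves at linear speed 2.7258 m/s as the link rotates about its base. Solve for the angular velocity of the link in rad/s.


omega = v / L = 2.7258 / 1.77 = 1.5400

1.5400 rad/s


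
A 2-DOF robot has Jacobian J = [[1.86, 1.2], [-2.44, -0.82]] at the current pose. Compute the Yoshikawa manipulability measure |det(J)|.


det(J) = 1.86*-0.82 - (1.2)*(-2.44) = 1.4028
|det(J)| = 1.4028

1.4028


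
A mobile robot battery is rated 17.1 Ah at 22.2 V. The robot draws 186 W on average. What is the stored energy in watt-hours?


E = capacity * V = 17.1*22.2 = 379.6200

379.6200 Wh


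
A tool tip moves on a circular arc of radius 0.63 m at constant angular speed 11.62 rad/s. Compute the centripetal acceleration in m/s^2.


a_c = omega^2 * r = 11.62^2 * 0.63 = 85.0654

85.0654 m/s^2


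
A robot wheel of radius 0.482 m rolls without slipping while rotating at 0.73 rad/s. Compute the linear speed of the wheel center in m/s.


v = omega * r = 0.73 * 0.482 = 0.3519

0.3519 m/s


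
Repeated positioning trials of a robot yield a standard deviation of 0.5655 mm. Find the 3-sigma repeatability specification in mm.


repeatability = 3*sigma = 3*0.5655 = 1.6965

1.6965 mm


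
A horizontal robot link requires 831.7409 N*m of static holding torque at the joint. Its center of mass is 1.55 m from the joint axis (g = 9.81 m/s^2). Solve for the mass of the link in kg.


m = tau / (g*L) = 831.7409 / (9.81 * 1.55) = 54.7000

54.7000 kg


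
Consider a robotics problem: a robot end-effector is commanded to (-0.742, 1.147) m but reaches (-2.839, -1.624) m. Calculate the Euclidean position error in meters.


dx = -2.839 - (-0.742) = -2.0970, dy = -1.624 - (1.147) = -2.7710
err = sqrt(4.397409 + 7.678441) = 3.4750

3.4750 m


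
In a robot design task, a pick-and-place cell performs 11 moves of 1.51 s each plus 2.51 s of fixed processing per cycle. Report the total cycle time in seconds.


T = 11*1.51 + 2.51 = 19.1200

19.1200 s


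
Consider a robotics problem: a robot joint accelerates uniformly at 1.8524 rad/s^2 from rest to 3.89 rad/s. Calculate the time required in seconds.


t = delta_omega / alpha = 3.89 / 1.8524 = 2.1000

2.1000 s


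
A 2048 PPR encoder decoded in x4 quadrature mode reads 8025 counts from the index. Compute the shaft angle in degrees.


angle = counts * 360 / (PPR*4) = 8025 * 360 / 8192 = 352.6611

352.6611 degrees


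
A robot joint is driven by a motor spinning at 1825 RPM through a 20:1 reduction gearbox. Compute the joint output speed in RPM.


omega_joint = omega_motor / N = 1825 / 20 = 91.2500

91.2500 RPM


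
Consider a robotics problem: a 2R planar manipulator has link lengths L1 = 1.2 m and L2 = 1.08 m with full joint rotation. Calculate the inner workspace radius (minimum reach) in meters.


r_min = |L1 - L2| = |1.2 - 1.08| = 0.1200

0.1200 m


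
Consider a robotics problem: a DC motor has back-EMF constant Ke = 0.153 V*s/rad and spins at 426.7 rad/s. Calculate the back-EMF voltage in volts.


V_emf = Ke * omega = 0.153*426.7 = 65.2851

65.2851 V


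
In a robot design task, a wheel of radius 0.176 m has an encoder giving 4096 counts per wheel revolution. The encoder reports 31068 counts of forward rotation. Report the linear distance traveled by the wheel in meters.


revs = 31068/4096 = 7.584961
d = revs * 2*pi*r = 7.584961 * 2*pi*0.176 = 8.3878

8.3878 m


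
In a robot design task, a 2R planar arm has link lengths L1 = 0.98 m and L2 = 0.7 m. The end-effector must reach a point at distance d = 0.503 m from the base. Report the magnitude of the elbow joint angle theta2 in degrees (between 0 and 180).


cos(th2) = (d^2 - L1^2 - L2^2)/(2*L1*L2) = (0.503^2 - 0.98^2 - 0.7^2)/(2*0.98*0.7) = -0.87273397
th2 = acos(-0.87273397) = 150.7779 deg

150.7779 degrees


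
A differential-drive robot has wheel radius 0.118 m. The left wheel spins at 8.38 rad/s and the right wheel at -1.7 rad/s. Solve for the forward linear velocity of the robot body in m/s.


v = r*(wR + wL)/2 = 0.118*(-1.7 + 8.38)/2 = 0.3941

0.3941 m/s


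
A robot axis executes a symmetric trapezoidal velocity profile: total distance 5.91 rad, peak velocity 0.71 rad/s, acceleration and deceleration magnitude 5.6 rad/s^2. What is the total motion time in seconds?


t_acc = v/a = 0.71/5.6 = 0.126786 s
d_acc = v^2/(2a) = 0.045009 rad (each ramp)
d_cruise = 5.91 - 2*0.045009 = 5.819982 rad
t_cruise = 5.819982/0.71 = 8.197158 s
t_total = 2*0.126786 + 8.197158 = 8.4507

8.4507 s


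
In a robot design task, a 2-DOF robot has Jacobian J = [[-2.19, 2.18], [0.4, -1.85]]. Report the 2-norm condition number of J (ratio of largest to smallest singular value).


JJ^T eigenvalues: trace(JJ^T) = 13.1310, det(JJ^T) = det(J)^2 = 10.10922025
s_max^2 = (13.1310 + sqrt(131.98628000))/2 = 12.30976410
s_min^2 = (13.1310 - sqrt(131.98628000))/2 = 0.82123590
kappa = s_max/s_min = sqrt(12.30976410/0.82123590) = 3.8716

3.8716


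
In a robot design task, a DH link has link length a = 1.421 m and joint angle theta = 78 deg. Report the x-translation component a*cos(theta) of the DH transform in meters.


a*cos(theta) = 1.421*cos(78 deg) = 0.2954

0.2954 m


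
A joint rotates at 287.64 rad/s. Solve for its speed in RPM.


RPM = 287.64 * 60/(2*pi) = 2746.7597

2746.7597 RPM


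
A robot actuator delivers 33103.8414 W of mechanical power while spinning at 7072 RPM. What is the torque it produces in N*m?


omega = 7072 * 2*pi/60 = 740.578108 rad/s
tau = P / omega = 33103.8414 / 740.578108 = 44.7000

44.7000 N*m


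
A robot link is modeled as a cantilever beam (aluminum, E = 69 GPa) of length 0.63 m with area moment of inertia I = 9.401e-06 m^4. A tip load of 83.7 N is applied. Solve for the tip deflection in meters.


delta = F*L^3/(3*E*I) = 83.7*0.63^3/(3*6.900e+10*9.401e-06)
      = 20.9289339/1946007 = 1.0755e-05

1.0755e-05 m


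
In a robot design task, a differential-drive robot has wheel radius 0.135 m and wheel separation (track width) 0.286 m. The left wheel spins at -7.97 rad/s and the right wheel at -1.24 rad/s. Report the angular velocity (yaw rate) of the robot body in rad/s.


omega = r*(wR - wL)/L = 0.135*(-1.24 - (-7.97))/0.286 = 3.1767

3.1767 rad/s


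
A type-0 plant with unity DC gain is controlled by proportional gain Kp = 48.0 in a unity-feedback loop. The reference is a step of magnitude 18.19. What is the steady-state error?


e_ss = R/(1 + Kp) = 18.19/(1 + 48.0) = 18.19/49.0000 = 0.3712

0.3712


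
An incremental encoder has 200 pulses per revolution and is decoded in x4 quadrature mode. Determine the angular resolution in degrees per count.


resolution = 360 / (PPR * 4) = 360 / 800 = 0.4500

0.4500 degrees


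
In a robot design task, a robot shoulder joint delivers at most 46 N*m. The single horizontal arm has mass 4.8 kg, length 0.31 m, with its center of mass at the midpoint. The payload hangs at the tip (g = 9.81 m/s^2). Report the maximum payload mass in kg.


tau_arm = m_arm*g*(L/2) = 4.8*9.81*0.31/2 = 7.2986 N*m
tau_payload = tau_max - tau_arm = 46 - 7.2986 = 38.7014
m_payload = tau_payload / (g*L) = 38.7014 / (9.81*0.31) = 12.7261

12.7261 kg


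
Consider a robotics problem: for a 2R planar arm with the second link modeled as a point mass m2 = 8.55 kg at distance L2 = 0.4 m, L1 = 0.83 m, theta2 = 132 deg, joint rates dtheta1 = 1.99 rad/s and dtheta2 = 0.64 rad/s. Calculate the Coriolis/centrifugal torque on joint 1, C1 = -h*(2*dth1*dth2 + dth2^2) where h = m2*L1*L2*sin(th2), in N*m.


h = m2*L1*L2*sin(th2) = 8.55*0.83*0.4*sin(132 deg) = 2.109491
C1 = -h*(2*1.99*0.64 + 0.64^2) = -2.109491*2.9568 = -6.2373

-6.2373 N*m


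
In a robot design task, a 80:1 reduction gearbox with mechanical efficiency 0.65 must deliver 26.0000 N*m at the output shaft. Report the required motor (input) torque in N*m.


tau_in = tau_out / (N * eta) = 26.0000 / (80 * 0.65) = 0.5000

0.5000 N*m


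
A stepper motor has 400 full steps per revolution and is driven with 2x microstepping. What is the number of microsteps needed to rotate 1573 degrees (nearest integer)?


step_size = 360/(400*2) = 360/800 = 0.450000 deg
n = 1573/(360/800) = 1573*800/360 = 3495.5556 -> 3496

3496 steps


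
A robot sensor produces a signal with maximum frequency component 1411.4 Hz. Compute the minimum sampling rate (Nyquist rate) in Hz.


f_s,min = 2*f_max = 2*1411.4 = 2822.8000

2822.8000 Hz


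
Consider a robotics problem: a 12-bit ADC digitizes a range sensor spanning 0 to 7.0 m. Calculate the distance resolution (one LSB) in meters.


res = range / 2^n = 7.0/2^12 = 7.0/4096 = 0.0017

0.0017 m


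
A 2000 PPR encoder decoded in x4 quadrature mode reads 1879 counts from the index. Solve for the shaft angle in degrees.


angle = counts * 360 / (PPR*4) = 1879 * 360 / 8000 = 84.5550

84.5550 degrees


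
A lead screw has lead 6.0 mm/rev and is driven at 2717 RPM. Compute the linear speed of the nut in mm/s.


v = lead * (RPM/60) = 6.0*2717/60 = 271.7000

271.7000 mm/s


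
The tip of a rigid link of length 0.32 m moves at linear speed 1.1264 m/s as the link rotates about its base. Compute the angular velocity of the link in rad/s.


omega = v / L = 1.1264 / 0.32 = 3.5200

3.5200 rad/s


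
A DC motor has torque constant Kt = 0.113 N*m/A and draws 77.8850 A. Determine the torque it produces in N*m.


tau = Kt * I = 0.113*77.8850 = 8.8010

8.8010 N*m


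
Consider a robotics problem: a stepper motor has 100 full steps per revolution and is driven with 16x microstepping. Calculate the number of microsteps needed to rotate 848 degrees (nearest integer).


step_size = 360/(100*16) = 360/1600 = 0.225000 deg
n = 848/(360/1600) = 848*1600/360 = 3768.8889 -> 3769

3769 steps


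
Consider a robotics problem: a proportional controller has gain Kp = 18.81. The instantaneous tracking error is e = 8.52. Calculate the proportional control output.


u_P = Kp * e = 18.81 * 8.52 = 160.2612

160.2612


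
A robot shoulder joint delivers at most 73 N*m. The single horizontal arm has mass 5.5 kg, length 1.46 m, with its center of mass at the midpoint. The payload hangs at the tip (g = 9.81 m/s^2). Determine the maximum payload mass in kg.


tau_arm = m_arm*g*(L/2) = 5.5*9.81*1.46/2 = 39.3872 N*m
tau_payload = tau_max - tau_arm = 73 - 39.3872 = 33.6128
m_payload = tau_payload / (g*L) = 33.6128 / (9.81*1.46) = 2.3468

2.3468 kg


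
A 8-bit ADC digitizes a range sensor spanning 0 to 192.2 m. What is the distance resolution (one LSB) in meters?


res = range / 2^n = 192.2/2^8 = 192.2/256 = 0.7508

0.7508 m


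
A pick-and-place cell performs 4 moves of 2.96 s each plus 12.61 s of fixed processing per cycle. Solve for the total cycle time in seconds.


T = 4*2.96 + 12.61 = 24.4500

24.4500 s


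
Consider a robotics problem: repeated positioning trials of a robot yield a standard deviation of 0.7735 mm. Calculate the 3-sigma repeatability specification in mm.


repeatability = 3*sigma = 3*0.7735 = 2.3205

2.3205 mm


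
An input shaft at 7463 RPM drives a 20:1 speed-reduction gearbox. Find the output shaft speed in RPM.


omega_out = omega_in / N = 7463 / 20 = 373.1500

373.1500 RPM


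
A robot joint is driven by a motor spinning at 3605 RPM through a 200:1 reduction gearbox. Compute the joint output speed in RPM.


omega_joint = omega_motor / N = 3605 / 200 = 18.0250

18.0250 RPM


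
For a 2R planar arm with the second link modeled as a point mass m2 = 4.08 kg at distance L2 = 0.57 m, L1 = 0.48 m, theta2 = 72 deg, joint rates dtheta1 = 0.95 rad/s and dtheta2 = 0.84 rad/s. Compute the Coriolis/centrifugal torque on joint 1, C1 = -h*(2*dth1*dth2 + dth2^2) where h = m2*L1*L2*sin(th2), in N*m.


h = m2*L1*L2*sin(th2) = 4.08*0.48*0.57*sin(72 deg) = 1.061653
C1 = -h*(2*0.95*0.84 + 0.84^2) = -1.061653*2.3016 = -2.4435

-2.4435 N*m


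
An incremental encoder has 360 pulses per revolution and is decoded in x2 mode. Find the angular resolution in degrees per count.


resolution = 360 / (PPR * 2) = 360 / 720 = 0.5000

0.5000 degrees


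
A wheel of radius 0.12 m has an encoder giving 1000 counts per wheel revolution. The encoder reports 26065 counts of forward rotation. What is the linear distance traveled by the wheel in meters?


revs = 26065/1000 = 26.065000
d = revs * 2*pi*r = 26.065000 * 2*pi*0.12 = 19.6525

19.6525 m


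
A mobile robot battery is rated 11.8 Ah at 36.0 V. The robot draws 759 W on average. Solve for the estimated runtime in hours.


E = 11.8*36.0 = 424.8000 Wh
t = E/P = 424.8000/759 = 0.5597

0.5597 hours


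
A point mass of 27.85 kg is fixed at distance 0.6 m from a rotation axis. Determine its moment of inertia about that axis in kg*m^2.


I = m*r^2 = 27.85*0.6^2 = 10.0260

10.0260 kg*m^2


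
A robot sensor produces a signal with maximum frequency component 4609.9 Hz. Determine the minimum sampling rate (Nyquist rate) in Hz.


f_s,min = 2*f_max = 2*4609.9 = 9219.8000

9219.8000 Hz


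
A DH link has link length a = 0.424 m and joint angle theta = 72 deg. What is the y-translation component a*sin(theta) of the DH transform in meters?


a*sin(theta) = 0.424*sin(72 deg) = 0.4032

0.4032 m


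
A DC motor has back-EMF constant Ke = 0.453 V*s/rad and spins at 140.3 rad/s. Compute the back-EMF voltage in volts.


V_emf = Ke * omega = 0.453*140.3 = 63.5559

63.5559 V


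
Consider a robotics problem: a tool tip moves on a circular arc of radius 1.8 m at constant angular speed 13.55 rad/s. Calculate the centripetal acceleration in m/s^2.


a_c = omega^2 * r = 13.55^2 * 1.8 = 330.4845

330.4845 m/s^2


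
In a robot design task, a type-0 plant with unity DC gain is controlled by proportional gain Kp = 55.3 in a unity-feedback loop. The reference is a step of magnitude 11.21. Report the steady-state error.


e_ss = R/(1 + Kp) = 11.21/(1 + 55.3) = 11.21/56.3000 = 0.1991

0.1991


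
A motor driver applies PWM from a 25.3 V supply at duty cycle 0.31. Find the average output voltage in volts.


V_avg = V_supply * D = 25.3*0.31 = 7.8430

7.8430 V


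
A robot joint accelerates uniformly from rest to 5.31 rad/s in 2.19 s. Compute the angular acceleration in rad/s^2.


alpha = delta_omega / t = 5.31 / 2.19 = 2.4247

2.4247 rad/s^2
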